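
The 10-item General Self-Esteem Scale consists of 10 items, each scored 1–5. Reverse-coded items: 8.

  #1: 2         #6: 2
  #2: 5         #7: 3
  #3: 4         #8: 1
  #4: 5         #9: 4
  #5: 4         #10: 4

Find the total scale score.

Raw sum = 34. Reverse-coded items: 8; their raw sum = 1.
Each reversal replaces raw with 6 − raw, changing the total by 6 − 2·raw per item.
Total = 34 + 1·6 − 2·1 = 34 + 6 − 2 = 38

38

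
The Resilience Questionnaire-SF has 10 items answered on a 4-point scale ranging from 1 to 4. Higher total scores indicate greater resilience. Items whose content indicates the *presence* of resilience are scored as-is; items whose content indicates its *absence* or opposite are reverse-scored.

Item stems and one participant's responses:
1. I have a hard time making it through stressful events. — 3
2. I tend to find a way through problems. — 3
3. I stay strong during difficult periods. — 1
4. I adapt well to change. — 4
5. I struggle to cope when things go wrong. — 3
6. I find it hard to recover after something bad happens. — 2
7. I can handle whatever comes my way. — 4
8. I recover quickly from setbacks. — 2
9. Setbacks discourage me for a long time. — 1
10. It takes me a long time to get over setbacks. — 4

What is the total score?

26

Items 1, 5, 6, 9, 10 describe the absence/opposite of resilience → reverse-score.
on a 1–4 scale, reversed = 5 − raw.
  item 1: 5 − 3 = 2
  item 2: 3
  item 3: 1
  item 4: 4
  item 5: 5 − 3 = 2
  item 6: 5 − 2 = 3
  item 7: 4
  item 8: 2
  item 9: 5 − 1 = 4
  item 10: 5 − 4 = 1
Total = 2 + 3 + 1 + 4 + 2 + 3 + 4 + 2 + 4 + 1 = 26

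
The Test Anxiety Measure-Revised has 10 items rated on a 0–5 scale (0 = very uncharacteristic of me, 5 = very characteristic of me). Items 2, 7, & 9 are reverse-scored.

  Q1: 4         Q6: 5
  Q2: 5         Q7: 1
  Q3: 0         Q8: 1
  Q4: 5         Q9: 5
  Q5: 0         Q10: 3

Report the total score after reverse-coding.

22

Reverse-scored items use 5 − raw:
  item 2: 5 − 5 = 0
  item 7: 5 − 1 = 4
  item 9: 5 − 5 = 0
Scored items: 4, 0, 0, 5, 0, 5, 4, 1, 0, 3
Total = 4 + 0 + 0 + 5 + 0 + 5 + 4 + 1 + 0 + 3 = 22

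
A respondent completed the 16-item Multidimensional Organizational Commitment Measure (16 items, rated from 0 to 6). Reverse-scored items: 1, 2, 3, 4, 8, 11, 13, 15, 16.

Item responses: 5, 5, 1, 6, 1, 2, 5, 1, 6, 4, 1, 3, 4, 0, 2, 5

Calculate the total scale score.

Apply reverse scoring (on a 0–6 scale, reversed = 6 − raw):
  item 1: 6 − 5 = 1
  item 2: 6 − 5 = 1
  item 3: 6 − 1 = 5
  item 4: 6 − 6 = 0
  item 8: 6 − 1 = 5
  item 11: 6 − 1 = 5
  item 13: 6 − 4 = 2
  item 15: 6 − 2 = 4
  item 16: 6 − 5 = 1
Scored items: 1, 1, 5, 0, 1, 2, 5, 5, 6, 4, 5, 3, 2, 0, 4, 1
Total = 1 + 1 + 5 + 0 + 1 + 2 + 5 + 5 + 6 + 4 + 5 + 3 + 2 + 0 + 4 + 1 = 45

45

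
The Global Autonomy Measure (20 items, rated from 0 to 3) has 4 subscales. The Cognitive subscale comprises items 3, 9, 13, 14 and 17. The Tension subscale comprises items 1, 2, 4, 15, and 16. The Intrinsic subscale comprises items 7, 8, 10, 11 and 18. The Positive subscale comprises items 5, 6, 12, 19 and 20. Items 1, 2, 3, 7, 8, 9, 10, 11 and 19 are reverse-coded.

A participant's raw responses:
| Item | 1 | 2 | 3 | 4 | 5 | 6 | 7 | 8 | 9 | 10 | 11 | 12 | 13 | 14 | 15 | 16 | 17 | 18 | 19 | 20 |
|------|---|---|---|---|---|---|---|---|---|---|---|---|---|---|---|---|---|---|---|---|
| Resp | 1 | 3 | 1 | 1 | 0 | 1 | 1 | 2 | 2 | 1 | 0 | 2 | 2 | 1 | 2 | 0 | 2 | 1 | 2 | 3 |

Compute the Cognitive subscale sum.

8

Cognitive items: 3, 9, 13, 14, 17.
Of these, items 3 and 9 are reverse-coded; reverse-coded value = 3 − response.
  item 3: 3 − 1 = 2
  item 9: 3 − 2 = 1
  item 13: 2
  item 14: 1
  item 17: 2
Sum = 2 + 1 + 2 + 1 + 2 = 8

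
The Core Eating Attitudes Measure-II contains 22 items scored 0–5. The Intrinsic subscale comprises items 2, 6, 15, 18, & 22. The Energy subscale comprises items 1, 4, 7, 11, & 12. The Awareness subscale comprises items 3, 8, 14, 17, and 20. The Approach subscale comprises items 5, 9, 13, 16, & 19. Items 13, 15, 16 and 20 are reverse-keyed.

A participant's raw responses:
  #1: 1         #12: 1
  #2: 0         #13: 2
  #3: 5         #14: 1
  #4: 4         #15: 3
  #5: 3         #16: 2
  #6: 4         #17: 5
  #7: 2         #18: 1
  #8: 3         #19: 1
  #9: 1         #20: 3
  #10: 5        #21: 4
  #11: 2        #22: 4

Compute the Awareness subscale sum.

16

Awareness items: 3, 8, 14, 17, 20.
Of these, item 20 is reverse-keyed; reverse-coded value = 5 − response.
  item 3: 5
  item 8: 3
  item 14: 1
  item 17: 5
  item 20: 5 − 3 = 2
Sum = 5 + 3 + 1 + 5 + 2 = 16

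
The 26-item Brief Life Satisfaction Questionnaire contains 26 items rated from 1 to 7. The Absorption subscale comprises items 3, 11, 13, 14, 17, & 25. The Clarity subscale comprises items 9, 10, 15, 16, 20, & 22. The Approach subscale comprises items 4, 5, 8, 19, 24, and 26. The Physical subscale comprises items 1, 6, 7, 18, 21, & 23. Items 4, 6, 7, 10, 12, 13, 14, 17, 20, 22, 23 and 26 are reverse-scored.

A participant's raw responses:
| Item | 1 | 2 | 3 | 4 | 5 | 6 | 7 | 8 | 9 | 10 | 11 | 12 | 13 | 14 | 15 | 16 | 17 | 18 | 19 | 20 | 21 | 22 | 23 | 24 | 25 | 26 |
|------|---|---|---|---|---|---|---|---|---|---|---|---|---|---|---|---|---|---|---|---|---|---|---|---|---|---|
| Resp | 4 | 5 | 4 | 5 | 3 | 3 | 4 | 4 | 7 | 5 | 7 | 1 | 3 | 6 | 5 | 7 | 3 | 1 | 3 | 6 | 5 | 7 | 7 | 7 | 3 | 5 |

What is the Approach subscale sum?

23

Approach items: 4, 5, 8, 19, 24, 26.
Of these, items 4 and 26 are reverse-scored; reversed = (1+7) − raw = 8 − raw.
  item 4: 8 − 5 = 3
  item 5: 3
  item 8: 4
  item 19: 3
  item 24: 7
  item 26: 8 − 5 = 3
Sum = 3 + 3 + 4 + 3 + 7 + 3 = 23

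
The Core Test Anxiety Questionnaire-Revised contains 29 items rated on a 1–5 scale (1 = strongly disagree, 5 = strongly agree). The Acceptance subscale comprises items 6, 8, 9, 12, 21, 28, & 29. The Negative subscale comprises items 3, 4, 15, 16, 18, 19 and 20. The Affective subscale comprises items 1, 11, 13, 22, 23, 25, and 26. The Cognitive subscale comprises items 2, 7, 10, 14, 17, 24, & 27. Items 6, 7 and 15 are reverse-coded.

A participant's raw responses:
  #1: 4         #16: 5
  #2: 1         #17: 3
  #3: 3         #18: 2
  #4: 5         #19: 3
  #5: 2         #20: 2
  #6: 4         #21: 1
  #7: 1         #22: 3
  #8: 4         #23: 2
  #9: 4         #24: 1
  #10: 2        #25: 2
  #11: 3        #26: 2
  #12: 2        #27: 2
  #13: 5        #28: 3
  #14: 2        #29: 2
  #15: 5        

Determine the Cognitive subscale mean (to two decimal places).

2.29

Cognitive items: 2, 7, 10, 14, 17, 24, 27.
Of these, item 7 is reverse-coded; reverse-coded value = 6 − response.
  item 2: 1
  item 7: 6 − 1 = 5
  item 10: 2
  item 14: 2
  item 17: 3
  item 24: 1
  item 27: 2
Sum = 1 + 5 + 2 + 2 + 3 + 1 + 2 = 16
Mean = 16 / 7 = 2.29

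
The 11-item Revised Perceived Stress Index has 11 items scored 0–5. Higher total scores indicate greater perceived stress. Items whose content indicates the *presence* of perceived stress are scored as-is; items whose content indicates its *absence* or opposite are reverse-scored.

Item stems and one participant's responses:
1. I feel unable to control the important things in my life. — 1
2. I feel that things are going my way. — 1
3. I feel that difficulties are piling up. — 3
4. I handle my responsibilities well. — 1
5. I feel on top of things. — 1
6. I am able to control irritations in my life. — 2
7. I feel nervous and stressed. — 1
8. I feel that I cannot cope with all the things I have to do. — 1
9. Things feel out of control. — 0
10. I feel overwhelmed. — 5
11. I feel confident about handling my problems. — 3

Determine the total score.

Items 2, 4, 5, 6, 11 describe the absence/opposite of perceived stress → reverse-score.
on a 0–5 scale, reversed = 5 − raw.
  item 1: 1
  item 2: 5 − 1 = 4
  item 3: 3
  item 4: 5 − 1 = 4
  item 5: 5 − 1 = 4
  item 6: 5 − 2 = 3
  item 7: 1
  item 8: 1
  item 9: 0
  item 10: 5
  item 11: 5 − 3 = 2
Total = 1 + 4 + 3 + 4 + 4 + 3 + 1 + 1 + 0 + 5 + 2 = 28

28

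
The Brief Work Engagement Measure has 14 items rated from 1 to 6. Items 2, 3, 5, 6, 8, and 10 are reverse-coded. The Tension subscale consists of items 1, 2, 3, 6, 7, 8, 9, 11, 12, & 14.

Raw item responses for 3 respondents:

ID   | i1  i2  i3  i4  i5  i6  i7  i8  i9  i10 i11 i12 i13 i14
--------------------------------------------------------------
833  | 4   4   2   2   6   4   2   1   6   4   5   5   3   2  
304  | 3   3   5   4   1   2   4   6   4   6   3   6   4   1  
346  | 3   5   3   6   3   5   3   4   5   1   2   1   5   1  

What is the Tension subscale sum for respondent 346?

Respondent 346 raw: 3, 5, 3, 6, 3, 5, 3, 4, 5, 1, 2, 1, 5, 1.
Tension items: 1, 2, 3, 6, 7, 8, 9, 11, 12, 14.
Reverse-coded (reverse-coded value = 7 − response):
  item 1: 3
  item 2: 7 − 5 = 2
  item 3: 7 − 3 = 4
  item 6: 7 − 5 = 2
  item 7: 3
  item 8: 7 − 4 = 3
  item 9: 5
  item 11: 2
  item 12: 1
  item 14: 1
Sum = 3 + 2 + 4 + 2 + 3 + 3 + 5 + 2 + 1 + 1 = 26

26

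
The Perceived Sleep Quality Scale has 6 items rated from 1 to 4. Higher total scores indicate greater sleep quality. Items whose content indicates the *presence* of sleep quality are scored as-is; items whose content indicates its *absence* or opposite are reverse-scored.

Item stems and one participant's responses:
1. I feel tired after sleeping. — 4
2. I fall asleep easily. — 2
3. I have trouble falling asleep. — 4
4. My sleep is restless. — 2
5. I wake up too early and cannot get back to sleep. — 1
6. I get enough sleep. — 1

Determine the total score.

Items 1, 3, 4, 5 describe the absence/opposite of sleep quality → reverse-score.
reverse-coded value = 5 − response.
  item 1: 5 − 4 = 1
  item 2: 2
  item 3: 5 − 4 = 1
  item 4: 5 − 2 = 3
  item 5: 5 − 1 = 4
  item 6: 1
Total = 1 + 2 + 1 + 3 + 4 + 1 = 12

12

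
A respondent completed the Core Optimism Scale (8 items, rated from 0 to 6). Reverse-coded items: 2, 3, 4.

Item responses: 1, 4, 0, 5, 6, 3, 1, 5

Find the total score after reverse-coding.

25

Reverse-coded items use 6 − raw:
  item 2: 6 − 4 = 2
  item 3: 6 − 0 = 6
  item 4: 6 − 5 = 1
Scored responses: 1, 2, 6, 1, 6, 3, 1, 5
Total = 1 + 2 + 6 + 1 + 6 + 3 + 1 + 5 = 25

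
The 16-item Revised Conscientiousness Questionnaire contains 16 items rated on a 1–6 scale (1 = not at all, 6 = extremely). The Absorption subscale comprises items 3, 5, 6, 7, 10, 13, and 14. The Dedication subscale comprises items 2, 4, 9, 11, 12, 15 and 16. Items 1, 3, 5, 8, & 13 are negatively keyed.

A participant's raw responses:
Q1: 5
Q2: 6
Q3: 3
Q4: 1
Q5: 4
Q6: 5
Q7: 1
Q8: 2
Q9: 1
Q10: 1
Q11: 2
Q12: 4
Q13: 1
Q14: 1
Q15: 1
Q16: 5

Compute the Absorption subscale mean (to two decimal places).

Absorption items: 3, 5, 6, 7, 10, 13, 14.
Of these, items 3, 5 and 13 are negatively keyed; on a 1–6 scale, reversed = 7 − raw.
  item 3: 7 − 3 = 4
  item 5: 7 − 4 = 3
  item 6: 5
  item 7: 1
  item 10: 1
  item 13: 7 − 1 = 6
  item 14: 1
Sum = 4 + 3 + 5 + 1 + 1 + 6 + 1 = 21
Mean = 21 / 7 = 3.00

3.00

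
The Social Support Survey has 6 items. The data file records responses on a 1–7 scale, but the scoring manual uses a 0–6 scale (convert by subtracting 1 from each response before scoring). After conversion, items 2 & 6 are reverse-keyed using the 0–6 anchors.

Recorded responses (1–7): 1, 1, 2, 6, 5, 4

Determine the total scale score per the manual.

19

Convert to 0–6: 0, 0, 1, 5, 4, 3
Reverse-coded (reversed = (0+6) − raw = 6 − raw):
  item 2: 6 − 0 = 6
  item 6: 6 − 3 = 3
Scored: 0, 6, 1, 5, 4, 3
Total = 19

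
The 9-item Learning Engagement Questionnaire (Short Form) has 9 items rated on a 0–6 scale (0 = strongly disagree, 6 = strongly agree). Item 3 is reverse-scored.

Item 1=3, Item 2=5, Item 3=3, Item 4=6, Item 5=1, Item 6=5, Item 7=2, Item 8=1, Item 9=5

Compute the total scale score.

31

Reverse-coded items (reversed = (0+6) − raw = 6 − raw):
  item 3: 6 − 3 = 3
Scored items: 3, 5, 3, 6, 1, 5, 2, 1, 5
Total = 3 + 5 + 3 + 6 + 1 + 5 + 2 + 1 + 5 = 31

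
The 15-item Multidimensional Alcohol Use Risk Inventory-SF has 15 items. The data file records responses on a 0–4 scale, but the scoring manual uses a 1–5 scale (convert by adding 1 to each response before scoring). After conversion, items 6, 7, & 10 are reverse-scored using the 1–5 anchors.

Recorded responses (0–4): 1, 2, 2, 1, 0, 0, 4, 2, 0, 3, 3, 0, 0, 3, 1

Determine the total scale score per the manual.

35

Convert to 1–5: 2, 3, 3, 2, 1, 1, 5, 3, 1, 4, 4, 1, 1, 4, 2
Reverse-coded (on a 1–5 scale, reversed = 6 − raw):
  item 6: 6 − 1 = 5
  item 7: 6 − 5 = 1
  item 10: 6 − 4 = 2
Scored: 2, 3, 3, 2, 1, 5, 1, 3, 1, 2, 4, 1, 1, 4, 2
Total = 35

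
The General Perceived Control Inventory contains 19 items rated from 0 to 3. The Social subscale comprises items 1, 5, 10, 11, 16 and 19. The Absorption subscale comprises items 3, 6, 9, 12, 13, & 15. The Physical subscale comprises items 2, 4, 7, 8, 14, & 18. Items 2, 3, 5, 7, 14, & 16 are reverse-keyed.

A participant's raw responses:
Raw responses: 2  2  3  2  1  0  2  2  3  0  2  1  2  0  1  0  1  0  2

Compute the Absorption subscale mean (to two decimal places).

Absorption items: 3, 6, 9, 12, 13, 15.
Of these, item 3 is reverse-keyed; reverse-coded value = 3 − response.
  item 3: 3 − 3 = 0
  item 6: 0
  item 9: 3
  item 12: 1
  item 13: 2
  item 15: 1
Sum = 0 + 0 + 3 + 1 + 2 + 1 = 7
Mean = 7 / 6 = 1.17

1.17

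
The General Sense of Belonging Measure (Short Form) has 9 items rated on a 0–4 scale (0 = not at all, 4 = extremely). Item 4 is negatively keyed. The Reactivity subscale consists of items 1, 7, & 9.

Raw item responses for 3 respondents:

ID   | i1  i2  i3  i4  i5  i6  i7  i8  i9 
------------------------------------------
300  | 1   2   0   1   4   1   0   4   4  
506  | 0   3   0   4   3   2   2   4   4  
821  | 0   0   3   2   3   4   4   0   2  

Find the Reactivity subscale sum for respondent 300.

5

Respondent 300 raw: 1, 2, 0, 1, 4, 1, 0, 4, 4.
Reactivity items: 1, 7, 9.
Reverse-coded (reverse-coded value = 4 − response):
  item 1: 1
  item 7: 0
  item 9: 4
Sum = 1 + 0 + 4 = 5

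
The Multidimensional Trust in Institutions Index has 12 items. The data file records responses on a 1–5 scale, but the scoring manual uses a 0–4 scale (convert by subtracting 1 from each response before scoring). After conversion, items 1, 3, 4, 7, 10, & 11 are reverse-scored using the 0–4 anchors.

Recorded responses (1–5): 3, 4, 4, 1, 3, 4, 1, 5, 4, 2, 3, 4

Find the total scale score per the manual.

Convert to 0–4: 2, 3, 3, 0, 2, 3, 0, 4, 3, 1, 2, 3
Reverse-coded (reverse-coded value = 4 − response):
  item 1: 4 − 2 = 2
  item 3: 4 − 3 = 1
  item 4: 4 − 0 = 4
  item 7: 4 − 0 = 4
  item 10: 4 − 1 = 3
  item 11: 4 − 2 = 2
Scored: 2, 3, 1, 4, 2, 3, 4, 4, 3, 3, 2, 3
Total = 34

34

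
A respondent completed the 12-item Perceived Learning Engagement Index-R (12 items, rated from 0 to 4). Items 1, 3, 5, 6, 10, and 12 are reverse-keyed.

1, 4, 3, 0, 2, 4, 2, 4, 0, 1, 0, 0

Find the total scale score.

23

Reverse-coded items (on a 0–4 scale, reversed = 4 − raw):
  item 1: 4 − 1 = 3
  item 3: 4 − 3 = 1
  item 5: 4 − 2 = 2
  item 6: 4 − 4 = 0
  item 10: 4 − 1 = 3
  item 12: 4 − 0 = 4
After reverse-coding: 3, 4, 1, 0, 2, 0, 2, 4, 0, 3, 0, 4
Total = 3 + 4 + 1 + 0 + 2 + 0 + 2 + 4 + 0 + 3 + 0 + 4 = 23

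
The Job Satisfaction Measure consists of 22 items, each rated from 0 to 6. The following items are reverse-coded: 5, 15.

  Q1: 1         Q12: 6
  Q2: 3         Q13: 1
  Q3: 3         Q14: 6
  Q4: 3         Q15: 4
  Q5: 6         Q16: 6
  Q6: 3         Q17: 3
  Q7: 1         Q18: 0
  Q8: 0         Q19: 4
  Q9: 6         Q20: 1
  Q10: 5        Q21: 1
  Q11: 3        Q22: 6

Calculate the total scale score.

64

Raw sum = 72. Reverse-coded items: 5, 15; their raw sum = 10.
Each reversal replaces raw with 6 − raw, changing the total by 6 − 2·raw per item.
Total = 72 + 2·6 − 2·10 = 72 + 12 − 20 = 64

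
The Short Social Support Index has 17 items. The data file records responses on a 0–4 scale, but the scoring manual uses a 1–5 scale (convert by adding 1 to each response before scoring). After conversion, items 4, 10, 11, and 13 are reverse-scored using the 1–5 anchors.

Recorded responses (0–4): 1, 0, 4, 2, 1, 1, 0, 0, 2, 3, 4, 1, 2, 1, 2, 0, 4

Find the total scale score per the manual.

Convert to 1–5: 2, 1, 5, 3, 2, 2, 1, 1, 3, 4, 5, 2, 3, 2, 3, 1, 5
Reverse-coded (reversed = (1+5) − raw = 6 − raw):
  item 4: 6 − 3 = 3
  item 10: 6 − 4 = 2
  item 11: 6 − 5 = 1
  item 13: 6 − 3 = 3
Scored: 2, 1, 5, 3, 2, 2, 1, 1, 3, 2, 1, 2, 3, 2, 3, 1, 5
Total = 39

39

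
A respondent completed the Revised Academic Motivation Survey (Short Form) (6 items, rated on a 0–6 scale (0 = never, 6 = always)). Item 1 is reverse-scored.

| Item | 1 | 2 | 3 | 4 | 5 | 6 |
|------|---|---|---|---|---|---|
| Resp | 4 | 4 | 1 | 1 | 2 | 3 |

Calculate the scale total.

Raw sum = 15. Reverse-scored items: 1; their raw sum = 4.
Each reversal replaces raw with 6 − raw, changing the total by 6 − 2·raw per item.
Total = 15 + 1·6 − 2·4 = 15 + 6 − 8 = 13

13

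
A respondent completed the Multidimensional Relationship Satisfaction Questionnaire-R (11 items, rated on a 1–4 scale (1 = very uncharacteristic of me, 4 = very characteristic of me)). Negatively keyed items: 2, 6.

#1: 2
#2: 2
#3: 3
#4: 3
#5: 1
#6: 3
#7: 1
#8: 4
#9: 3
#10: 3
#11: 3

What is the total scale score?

Raw sum = 28. Negatively keyed items: 2, 6; their raw sum = 5.
Each reversal replaces raw with 5 − raw, changing the total by 5 − 2·raw per item.
Total = 28 + 2·5 − 2·5 = 28 + 10 − 10 = 28

28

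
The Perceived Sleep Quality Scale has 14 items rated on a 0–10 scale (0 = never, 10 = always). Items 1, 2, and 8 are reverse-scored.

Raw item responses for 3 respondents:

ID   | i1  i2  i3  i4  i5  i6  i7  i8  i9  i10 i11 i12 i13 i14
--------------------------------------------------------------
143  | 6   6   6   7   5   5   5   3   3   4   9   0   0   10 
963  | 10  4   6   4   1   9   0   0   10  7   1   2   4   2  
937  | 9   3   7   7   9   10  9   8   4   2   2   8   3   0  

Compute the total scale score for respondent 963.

Respondent 963 raw: 10, 4, 6, 4, 1, 9, 0, 0, 10, 7, 1, 2, 4, 2.
Reverse-coded (on a 0–10 scale, reversed = 10 − raw):
  item 1: 10 − 10 = 0
  item 2: 10 − 4 = 6
  item 3: 6
  item 4: 4
  item 5: 1
  item 6: 9
  item 7: 0
  item 8: 10 − 0 = 10
  item 9: 10
  item 10: 7
  item 11: 1
  item 12: 2
  item 13: 4
  item 14: 2
Sum = 0 + 6 + 6 + 4 + 1 + 9 + 0 + 10 + 10 + 7 + 1 + 2 + 4 + 2 = 62

62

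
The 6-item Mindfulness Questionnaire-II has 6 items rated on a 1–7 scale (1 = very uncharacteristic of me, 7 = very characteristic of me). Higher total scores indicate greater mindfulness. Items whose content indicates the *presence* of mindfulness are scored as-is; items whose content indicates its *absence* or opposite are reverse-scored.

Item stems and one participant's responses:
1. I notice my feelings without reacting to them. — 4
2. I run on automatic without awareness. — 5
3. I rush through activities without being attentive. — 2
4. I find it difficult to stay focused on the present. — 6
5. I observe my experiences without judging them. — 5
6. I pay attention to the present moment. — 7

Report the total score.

27

Items 2, 3, 4 describe the absence/opposite of mindfulness → reverse-score.
reverse-coded value = 8 − response.
  item 1: 4
  item 2: 8 − 5 = 3
  item 3: 8 − 2 = 6
  item 4: 8 − 6 = 2
  item 5: 5
  item 6: 7
Total = 4 + 3 + 6 + 2 + 5 + 7 = 27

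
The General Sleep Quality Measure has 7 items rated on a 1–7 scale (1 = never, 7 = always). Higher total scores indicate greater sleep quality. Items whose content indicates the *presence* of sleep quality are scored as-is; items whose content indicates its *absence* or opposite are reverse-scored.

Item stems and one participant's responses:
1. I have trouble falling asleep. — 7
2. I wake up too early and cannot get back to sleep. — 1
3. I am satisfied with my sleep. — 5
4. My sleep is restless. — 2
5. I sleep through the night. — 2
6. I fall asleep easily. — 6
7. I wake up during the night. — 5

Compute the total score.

30

Items 1, 2, 4, 7 describe the absence/opposite of sleep quality → reverse-score.
reverse-coded value = 8 − response.
  item 1: 8 − 7 = 1
  item 2: 8 − 1 = 7
  item 3: 5
  item 4: 8 − 2 = 6
  item 5: 2
  item 6: 6
  item 7: 8 − 5 = 3
Total = 1 + 7 + 5 + 6 + 2 + 6 + 3 = 30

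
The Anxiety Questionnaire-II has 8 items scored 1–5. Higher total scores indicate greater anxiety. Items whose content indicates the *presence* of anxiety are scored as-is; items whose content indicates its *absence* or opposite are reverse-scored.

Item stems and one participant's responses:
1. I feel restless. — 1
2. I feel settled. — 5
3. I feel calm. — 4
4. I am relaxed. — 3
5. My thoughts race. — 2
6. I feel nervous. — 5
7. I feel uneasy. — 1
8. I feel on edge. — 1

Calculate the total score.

Items 2, 3, 4 describe the absence/opposite of anxiety → reverse-score.
reversed = (1+5) − raw = 6 − raw.
  item 1: 1
  item 2: 6 − 5 = 1
  item 3: 6 − 4 = 2
  item 4: 6 − 3 = 3
  item 5: 2
  item 6: 5
  item 7: 1
  item 8: 1
Total = 1 + 1 + 2 + 3 + 2 + 5 + 1 + 1 = 16

16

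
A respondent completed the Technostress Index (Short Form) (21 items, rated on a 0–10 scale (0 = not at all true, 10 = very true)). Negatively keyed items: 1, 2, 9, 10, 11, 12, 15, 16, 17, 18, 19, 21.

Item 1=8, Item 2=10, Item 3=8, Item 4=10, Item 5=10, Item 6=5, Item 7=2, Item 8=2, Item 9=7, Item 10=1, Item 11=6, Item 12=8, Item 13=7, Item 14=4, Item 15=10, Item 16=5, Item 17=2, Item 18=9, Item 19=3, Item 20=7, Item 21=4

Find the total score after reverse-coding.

Reversing items 1, 2, 9, 10, 11, 12, 15, 16, 17, 18, 19, and 21 with 10 − raw:
Total = (10−8) + (10−10) + 8 + 10 + 10 + 5 + 2 + 2 + (10−7) + (10−1) + (10−6) + (10−8) + 7 + 4 + (10−10) + (10−5) + (10−2) + (10−9) + (10−3) + 7 + (10−4)
      = 2 + 0 + 8 + 10 + 10 + 5 + 2 + 2 + 3 + 9 + 4 + 2 + 7 + 4 + 0 + 5 + 8 + 1 + 7 + 7 + 6 = 102

102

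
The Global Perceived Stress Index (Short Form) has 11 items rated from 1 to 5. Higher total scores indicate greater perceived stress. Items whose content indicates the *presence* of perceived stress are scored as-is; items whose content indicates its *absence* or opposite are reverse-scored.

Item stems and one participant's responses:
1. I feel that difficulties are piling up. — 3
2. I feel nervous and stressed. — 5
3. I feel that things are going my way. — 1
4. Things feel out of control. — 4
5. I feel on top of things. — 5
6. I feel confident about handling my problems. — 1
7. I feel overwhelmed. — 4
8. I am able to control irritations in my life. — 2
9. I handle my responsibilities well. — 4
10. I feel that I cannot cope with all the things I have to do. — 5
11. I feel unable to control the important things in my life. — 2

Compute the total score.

40

Items 3, 5, 6, 8, 9 describe the absence/opposite of perceived stress → reverse-score.
reversed = (1+5) − raw = 6 − raw.
  item 1: 3
  item 2: 5
  item 3: 6 − 1 = 5
  item 4: 4
  item 5: 6 − 5 = 1
  item 6: 6 − 1 = 5
  item 7: 4
  item 8: 6 − 2 = 4
  item 9: 6 − 4 = 2
  item 10: 5
  item 11: 2
Total = 3 + 5 + 5 + 4 + 1 + 5 + 4 + 4 + 2 + 5 + 2 = 40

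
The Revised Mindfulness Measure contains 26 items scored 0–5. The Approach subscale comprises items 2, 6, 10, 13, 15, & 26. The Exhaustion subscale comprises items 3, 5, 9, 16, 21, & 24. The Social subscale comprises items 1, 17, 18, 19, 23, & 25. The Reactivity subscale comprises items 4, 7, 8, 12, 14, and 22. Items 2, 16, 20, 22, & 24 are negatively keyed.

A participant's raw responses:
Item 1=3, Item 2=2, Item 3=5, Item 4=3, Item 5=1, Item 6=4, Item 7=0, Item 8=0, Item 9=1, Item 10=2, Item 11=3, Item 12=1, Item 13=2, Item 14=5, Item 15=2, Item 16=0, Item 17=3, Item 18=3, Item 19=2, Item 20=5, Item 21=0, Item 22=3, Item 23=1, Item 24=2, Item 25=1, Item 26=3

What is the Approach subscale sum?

Approach items: 2, 6, 10, 13, 15, 26.
Of these, item 2 is negatively keyed; on a 0–5 scale, reversed = 5 − raw.
  item 2: 5 − 2 = 3
  item 6: 4
  item 10: 2
  item 13: 2
  item 15: 2
  item 26: 3
Sum = 3 + 4 + 2 + 2 + 2 + 3 = 16

16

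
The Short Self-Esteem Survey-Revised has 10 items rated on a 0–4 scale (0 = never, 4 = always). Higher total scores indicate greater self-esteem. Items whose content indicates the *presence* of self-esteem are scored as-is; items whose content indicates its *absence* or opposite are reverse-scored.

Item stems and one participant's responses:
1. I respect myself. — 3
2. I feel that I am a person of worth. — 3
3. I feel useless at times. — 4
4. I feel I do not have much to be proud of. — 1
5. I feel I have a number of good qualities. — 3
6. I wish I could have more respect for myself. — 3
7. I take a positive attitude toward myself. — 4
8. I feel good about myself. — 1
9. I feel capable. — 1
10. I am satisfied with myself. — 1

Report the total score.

20

Items 3, 4, 6 describe the absence/opposite of self-esteem → reverse-score.
reversed = (0+4) − raw = 4 − raw.
  item 1: 3
  item 2: 3
  item 3: 4 − 4 = 0
  item 4: 4 − 1 = 3
  item 5: 3
  item 6: 4 − 3 = 1
  item 7: 4
  item 8: 1
  item 9: 1
  item 10: 1
Total = 3 + 3 + 0 + 3 + 3 + 1 + 4 + 1 + 1 + 1 = 20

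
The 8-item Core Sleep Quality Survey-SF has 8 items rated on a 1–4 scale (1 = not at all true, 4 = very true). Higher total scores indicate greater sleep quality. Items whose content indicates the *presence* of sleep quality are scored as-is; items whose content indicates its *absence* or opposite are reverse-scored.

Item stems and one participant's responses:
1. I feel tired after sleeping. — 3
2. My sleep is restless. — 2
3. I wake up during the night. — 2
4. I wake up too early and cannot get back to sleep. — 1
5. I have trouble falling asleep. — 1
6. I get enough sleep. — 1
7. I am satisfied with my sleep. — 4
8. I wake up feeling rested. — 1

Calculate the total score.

Items 1, 2, 3, 4, 5 describe the absence/opposite of sleep quality → reverse-score.
reverse-coded value = 5 − response.
  item 1: 5 − 3 = 2
  item 2: 5 − 2 = 3
  item 3: 5 − 2 = 3
  item 4: 5 − 1 = 4
  item 5: 5 − 1 = 4
  item 6: 1
  item 7: 4
  item 8: 1
Total = 2 + 3 + 3 + 4 + 4 + 1 + 4 + 1 = 22

22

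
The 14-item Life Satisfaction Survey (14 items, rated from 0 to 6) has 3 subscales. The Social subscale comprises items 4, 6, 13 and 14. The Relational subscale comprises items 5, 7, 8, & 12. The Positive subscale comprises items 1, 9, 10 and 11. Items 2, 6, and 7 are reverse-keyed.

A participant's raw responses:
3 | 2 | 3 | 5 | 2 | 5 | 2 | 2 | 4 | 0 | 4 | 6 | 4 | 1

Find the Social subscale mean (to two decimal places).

Social items: 4, 6, 13, 14.
Of these, item 6 is reverse-keyed; on a 0–6 scale, reversed = 6 − raw.
  item 4: 5
  item 6: 6 − 5 = 1
  item 13: 4
  item 14: 1
Sum = 5 + 1 + 4 + 1 = 11
Mean = 11 / 4 = 2.75

2.75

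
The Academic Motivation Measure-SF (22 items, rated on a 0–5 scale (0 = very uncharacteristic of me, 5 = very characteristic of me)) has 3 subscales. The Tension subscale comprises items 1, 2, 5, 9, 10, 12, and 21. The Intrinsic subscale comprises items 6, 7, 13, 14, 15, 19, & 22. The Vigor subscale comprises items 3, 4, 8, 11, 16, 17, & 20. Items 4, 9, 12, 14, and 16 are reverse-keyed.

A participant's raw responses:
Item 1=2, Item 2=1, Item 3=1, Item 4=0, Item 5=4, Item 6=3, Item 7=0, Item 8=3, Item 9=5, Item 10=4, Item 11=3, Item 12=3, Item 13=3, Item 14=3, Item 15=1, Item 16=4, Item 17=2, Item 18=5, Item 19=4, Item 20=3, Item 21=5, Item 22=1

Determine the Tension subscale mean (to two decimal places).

2.57

Tension items: 1, 2, 5, 9, 10, 12, 21.
Of these, items 9 & 12 are reverse-keyed; on a 0–5 scale, reversed = 5 − raw.
  item 1: 2
  item 2: 1
  item 5: 4
  item 9: 5 − 5 = 0
  item 10: 4
  item 12: 5 − 3 = 2
  item 21: 5
Sum = 2 + 1 + 4 + 0 + 4 + 2 + 5 = 18
Mean = 18 / 7 = 2.57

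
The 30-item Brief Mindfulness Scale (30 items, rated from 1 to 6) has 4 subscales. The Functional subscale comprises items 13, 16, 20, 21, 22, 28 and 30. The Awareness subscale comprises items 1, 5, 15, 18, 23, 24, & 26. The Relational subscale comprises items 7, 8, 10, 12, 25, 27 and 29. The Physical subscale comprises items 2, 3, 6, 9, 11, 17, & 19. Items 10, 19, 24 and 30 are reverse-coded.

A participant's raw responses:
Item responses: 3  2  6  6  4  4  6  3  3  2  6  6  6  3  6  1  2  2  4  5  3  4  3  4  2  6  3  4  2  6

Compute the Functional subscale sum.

24

Functional items: 13, 16, 20, 21, 22, 28, 30.
Of these, item 30 is reverse-coded; reversed = (1+6) − raw = 7 − raw.
  item 13: 6
  item 16: 1
  item 20: 5
  item 21: 3
  item 22: 4
  item 28: 4
  item 30: 7 − 6 = 1
Sum = 6 + 1 + 5 + 3 + 4 + 4 + 1 = 24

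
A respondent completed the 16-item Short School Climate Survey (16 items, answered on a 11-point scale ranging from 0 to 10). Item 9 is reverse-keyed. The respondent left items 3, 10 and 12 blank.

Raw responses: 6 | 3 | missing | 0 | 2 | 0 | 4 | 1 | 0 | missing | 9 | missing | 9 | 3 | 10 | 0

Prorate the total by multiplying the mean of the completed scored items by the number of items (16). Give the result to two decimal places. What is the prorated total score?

70.15

Reverse-coded (on a 0–10 scale, reversed = 10 − raw):
  item 9: 10 − 0 = 10
Completed scored items (13 of 16): 6, 3, 0, 2, 0, 4, 1, 10, 9, 9, 3, 10, 0; sum = 57.
Person mean = 57 / 13 ≈ 4.3846
Prorated total = (57 / 13) × 16 = 70.15 (to 2 dp)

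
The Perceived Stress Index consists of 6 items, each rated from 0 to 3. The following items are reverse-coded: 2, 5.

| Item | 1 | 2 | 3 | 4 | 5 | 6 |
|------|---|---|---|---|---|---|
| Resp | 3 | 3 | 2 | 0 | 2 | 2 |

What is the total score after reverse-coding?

Apply reverse scoring (reversed = (0+3) − raw = 3 − raw):
  item 2: 3 − 3 = 0
  item 5: 3 − 2 = 1
Scored items: 3, 0, 2, 0, 1, 2
Total = 3 + 0 + 2 + 0 + 1 + 2 = 8

8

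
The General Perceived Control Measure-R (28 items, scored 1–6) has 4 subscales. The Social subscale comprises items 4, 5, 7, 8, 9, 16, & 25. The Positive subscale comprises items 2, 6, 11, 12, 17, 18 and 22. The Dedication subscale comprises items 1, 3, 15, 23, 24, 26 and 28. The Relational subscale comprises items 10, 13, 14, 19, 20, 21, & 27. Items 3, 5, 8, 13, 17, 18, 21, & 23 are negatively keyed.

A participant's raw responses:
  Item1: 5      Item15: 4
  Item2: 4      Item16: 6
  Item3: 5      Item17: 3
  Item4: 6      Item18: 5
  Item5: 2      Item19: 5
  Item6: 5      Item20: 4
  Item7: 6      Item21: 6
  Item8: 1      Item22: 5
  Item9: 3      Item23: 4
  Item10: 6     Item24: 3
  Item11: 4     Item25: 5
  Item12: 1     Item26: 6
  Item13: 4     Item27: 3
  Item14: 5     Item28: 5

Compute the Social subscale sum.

37

Social items: 4, 5, 7, 8, 9, 16, 25.
Of these, items 5 & 8 are negatively keyed; reverse-coded value = 7 − response.
  item 4: 6
  item 5: 7 − 2 = 5
  item 7: 6
  item 8: 7 − 1 = 6
  item 9: 3
  item 16: 6
  item 25: 5
Sum = 6 + 5 + 6 + 6 + 3 + 6 + 5 = 37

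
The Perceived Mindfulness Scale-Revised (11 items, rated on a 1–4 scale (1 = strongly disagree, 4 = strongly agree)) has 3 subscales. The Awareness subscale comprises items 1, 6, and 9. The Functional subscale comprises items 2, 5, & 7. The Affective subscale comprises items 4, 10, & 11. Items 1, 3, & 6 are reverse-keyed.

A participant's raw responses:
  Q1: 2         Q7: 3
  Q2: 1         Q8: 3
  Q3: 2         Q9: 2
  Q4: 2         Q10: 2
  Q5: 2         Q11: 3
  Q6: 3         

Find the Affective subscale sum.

Affective items: 4, 10, 11.
  item 4: 2
  item 10: 2
  item 11: 3
Sum = 2 + 2 + 3 = 7

7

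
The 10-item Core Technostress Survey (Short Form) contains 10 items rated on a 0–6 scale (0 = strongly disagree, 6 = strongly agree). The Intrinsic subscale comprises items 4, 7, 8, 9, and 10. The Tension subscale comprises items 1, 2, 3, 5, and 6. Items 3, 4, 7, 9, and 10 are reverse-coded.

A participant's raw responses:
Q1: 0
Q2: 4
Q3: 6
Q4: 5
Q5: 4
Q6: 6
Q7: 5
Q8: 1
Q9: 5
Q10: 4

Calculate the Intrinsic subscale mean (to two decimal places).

Intrinsic items: 4, 7, 8, 9, 10.
Of these, items 4, 7, 9, & 10 are reverse-coded; reverse-coded value = 6 − response.
  item 4: 6 − 5 = 1
  item 7: 6 − 5 = 1
  item 8: 1
  item 9: 6 − 5 = 1
  item 10: 6 − 4 = 2
Sum = 1 + 1 + 1 + 1 + 2 = 6
Mean = 6 / 5 = 1.20

1.20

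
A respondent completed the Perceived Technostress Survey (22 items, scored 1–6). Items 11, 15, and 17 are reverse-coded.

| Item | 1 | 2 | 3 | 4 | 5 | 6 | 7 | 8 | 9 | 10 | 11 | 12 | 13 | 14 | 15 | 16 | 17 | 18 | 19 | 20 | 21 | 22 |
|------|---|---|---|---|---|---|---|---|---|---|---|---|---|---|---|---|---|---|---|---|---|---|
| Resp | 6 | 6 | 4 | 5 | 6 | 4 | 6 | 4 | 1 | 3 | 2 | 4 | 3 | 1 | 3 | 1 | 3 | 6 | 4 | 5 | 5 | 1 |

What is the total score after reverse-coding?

88

Reversing items 11, 15, and 17 with 7 − raw:
Total = 6 + 6 + 4 + 5 + 6 + 4 + 6 + 4 + 1 + 3 + (7−2) + 4 + 3 + 1 + (7−3) + 1 + (7−3) + 6 + 4 + 5 + 5 + 1
      = 6 + 6 + 4 + 5 + 6 + 4 + 6 + 4 + 1 + 3 + 5 + 4 + 3 + 1 + 4 + 1 + 4 + 6 + 4 + 5 + 5 + 1 = 88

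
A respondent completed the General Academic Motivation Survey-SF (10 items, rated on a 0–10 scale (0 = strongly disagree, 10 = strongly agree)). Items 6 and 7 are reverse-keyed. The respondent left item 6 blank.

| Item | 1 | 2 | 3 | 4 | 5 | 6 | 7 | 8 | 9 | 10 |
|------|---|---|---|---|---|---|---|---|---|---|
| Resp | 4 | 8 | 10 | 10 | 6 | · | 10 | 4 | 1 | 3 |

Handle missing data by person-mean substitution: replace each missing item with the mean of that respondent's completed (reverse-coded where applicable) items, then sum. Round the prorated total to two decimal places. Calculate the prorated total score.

51.11

Reverse-coded (on a 0–10 scale, reversed = 10 − raw):
  item 7: 10 − 10 = 0
Completed scored items (9 of 10): 4, 8, 10, 10, 6, 0, 4, 1, 3; sum = 46.
Person mean = 46 / 9 ≈ 5.1111
Prorated total = (46 / 9) × 10 = 51.11 (to 2 dp)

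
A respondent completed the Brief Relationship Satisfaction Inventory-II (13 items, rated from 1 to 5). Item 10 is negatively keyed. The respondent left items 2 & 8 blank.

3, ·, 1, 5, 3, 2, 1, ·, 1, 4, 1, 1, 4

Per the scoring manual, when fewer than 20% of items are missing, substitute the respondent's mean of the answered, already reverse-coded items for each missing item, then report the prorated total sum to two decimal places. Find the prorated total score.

Reverse-coded (reversed = (1+5) − raw = 6 − raw):
  item 10: 6 − 4 = 2
Completed scored items (11 of 13): 3, 1, 5, 3, 2, 1, 1, 2, 1, 1, 4; sum = 24.
Person mean = 24 / 11 ≈ 2.1818
Prorated total = (24 / 11) × 13 = 28.36 (to 2 dp)

28.36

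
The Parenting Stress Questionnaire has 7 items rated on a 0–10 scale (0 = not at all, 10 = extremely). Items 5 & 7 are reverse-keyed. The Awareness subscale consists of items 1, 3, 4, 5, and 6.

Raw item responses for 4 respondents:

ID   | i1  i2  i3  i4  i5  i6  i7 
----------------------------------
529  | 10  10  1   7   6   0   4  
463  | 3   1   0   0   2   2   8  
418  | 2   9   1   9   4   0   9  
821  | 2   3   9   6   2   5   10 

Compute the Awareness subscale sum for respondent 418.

Respondent 418 raw: 2, 9, 1, 9, 4, 0, 9.
Awareness items: 1, 3, 4, 5, 6.
Reverse-coded (reversed = (0+10) − raw = 10 − raw):
  item 1: 2
  item 3: 1
  item 4: 9
  item 5: 10 − 4 = 6
  item 6: 0
Sum = 2 + 1 + 9 + 6 + 0 = 18

18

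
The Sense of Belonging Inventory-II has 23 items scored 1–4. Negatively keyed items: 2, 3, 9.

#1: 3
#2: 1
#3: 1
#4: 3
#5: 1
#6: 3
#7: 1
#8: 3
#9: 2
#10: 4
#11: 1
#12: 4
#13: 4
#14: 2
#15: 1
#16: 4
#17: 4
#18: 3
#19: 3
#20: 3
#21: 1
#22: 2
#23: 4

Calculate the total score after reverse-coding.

Reverse-coded items (reverse-coded value = 5 − response):
  item 2: 5 − 1 = 4
  item 3: 5 − 1 = 4
  item 9: 5 − 2 = 3
After reverse-coding: 3, 4, 4, 3, 1, 3, 1, 3, 3, 4, 1, 4, 4, 2, 1, 4, 4, 3, 3, 3, 1, 2, 4
Total = 3 + 4 + 4 + 3 + 1 + 3 + 1 + 3 + 3 + 4 + 1 + 4 + 4 + 2 + 1 + 4 + 4 + 3 + 3 + 3 + 1 + 2 + 4 = 65

65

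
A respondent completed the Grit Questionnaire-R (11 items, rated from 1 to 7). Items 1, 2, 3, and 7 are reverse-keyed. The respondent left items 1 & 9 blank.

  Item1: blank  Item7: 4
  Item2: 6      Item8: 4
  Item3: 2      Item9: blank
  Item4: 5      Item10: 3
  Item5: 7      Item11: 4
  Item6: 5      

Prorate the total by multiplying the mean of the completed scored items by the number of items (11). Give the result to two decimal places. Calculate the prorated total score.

Reverse-coded (on a 1–7 scale, reversed = 8 − raw):
  item 2: 8 − 6 = 2
  item 3: 8 − 2 = 6
  item 7: 8 − 4 = 4
Completed scored items (9 of 11): 2, 6, 5, 7, 5, 4, 4, 3, 4; sum = 40.
Person mean = 40 / 9 ≈ 4.4444
Prorated total = (40 / 9) × 11 = 48.89 (to 2 dp)

48.89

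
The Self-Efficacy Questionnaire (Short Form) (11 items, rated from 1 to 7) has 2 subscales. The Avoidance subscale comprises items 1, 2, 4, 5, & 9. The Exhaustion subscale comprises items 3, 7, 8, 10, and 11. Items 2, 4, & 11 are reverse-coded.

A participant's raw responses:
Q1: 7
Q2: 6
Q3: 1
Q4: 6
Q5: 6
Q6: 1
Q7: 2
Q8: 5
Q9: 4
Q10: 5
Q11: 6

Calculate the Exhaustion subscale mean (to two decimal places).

3.00

Exhaustion items: 3, 7, 8, 10, 11.
Of these, item 11 is reverse-coded; reverse-coded value = 8 − response.
  item 3: 1
  item 7: 2
  item 8: 5
  item 10: 5
  item 11: 8 − 6 = 2
Sum = 1 + 2 + 5 + 5 + 2 = 15
Mean = 15 / 5 = 3.00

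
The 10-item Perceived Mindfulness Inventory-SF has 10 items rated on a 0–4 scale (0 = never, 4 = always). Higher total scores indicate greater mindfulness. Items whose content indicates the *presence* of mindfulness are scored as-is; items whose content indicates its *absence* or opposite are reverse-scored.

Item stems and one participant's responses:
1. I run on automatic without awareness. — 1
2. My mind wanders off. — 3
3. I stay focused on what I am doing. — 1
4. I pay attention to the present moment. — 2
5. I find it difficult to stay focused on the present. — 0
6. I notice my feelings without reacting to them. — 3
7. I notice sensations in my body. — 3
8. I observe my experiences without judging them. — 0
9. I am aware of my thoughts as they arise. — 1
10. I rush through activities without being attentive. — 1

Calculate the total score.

21

Items 1, 2, 5, 10 describe the absence/opposite of mindfulness → reverse-score.
on a 0–4 scale, reversed = 4 − raw.
  item 1: 4 − 1 = 3
  item 2: 4 − 3 = 1
  item 3: 1
  item 4: 2
  item 5: 4 − 0 = 4
  item 6: 3
  item 7: 3
  item 8: 0
  item 9: 1
  item 10: 4 − 1 = 3
Total = 3 + 1 + 1 + 2 + 4 + 3 + 3 + 0 + 1 + 3 = 21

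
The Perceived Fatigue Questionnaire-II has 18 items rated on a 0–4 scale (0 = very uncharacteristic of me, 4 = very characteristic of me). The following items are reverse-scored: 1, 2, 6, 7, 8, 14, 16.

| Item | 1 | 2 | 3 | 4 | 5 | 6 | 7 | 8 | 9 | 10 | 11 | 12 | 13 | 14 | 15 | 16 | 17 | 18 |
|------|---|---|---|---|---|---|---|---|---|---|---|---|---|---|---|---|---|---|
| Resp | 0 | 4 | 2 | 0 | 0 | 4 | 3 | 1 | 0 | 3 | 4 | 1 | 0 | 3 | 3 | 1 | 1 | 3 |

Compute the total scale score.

Reversing items 1, 2, 6, 7, 8, 14, and 16 with 4 − raw:
Total = (4−0) + (4−4) + 2 + 0 + 0 + (4−4) + (4−3) + (4−1) + 0 + 3 + 4 + 1 + 0 + (4−3) + 3 + (4−1) + 1 + 3
      = 4 + 0 + 2 + 0 + 0 + 0 + 1 + 3 + 0 + 3 + 4 + 1 + 0 + 1 + 3 + 3 + 1 + 3 = 29

29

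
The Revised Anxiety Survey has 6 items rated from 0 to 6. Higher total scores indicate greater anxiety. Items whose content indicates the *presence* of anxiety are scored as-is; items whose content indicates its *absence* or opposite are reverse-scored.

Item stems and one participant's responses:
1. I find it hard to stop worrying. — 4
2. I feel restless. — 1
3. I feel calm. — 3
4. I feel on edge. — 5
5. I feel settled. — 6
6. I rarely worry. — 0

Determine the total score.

Items 3, 5, 6 describe the absence/opposite of anxiety → reverse-score.
reversed = (0+6) − raw = 6 − raw.
  item 1: 4
  item 2: 1
  item 3: 6 − 3 = 3
  item 4: 5
  item 5: 6 − 6 = 0
  item 6: 6 − 0 = 6
Total = 4 + 1 + 3 + 5 + 0 + 6 = 19

19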